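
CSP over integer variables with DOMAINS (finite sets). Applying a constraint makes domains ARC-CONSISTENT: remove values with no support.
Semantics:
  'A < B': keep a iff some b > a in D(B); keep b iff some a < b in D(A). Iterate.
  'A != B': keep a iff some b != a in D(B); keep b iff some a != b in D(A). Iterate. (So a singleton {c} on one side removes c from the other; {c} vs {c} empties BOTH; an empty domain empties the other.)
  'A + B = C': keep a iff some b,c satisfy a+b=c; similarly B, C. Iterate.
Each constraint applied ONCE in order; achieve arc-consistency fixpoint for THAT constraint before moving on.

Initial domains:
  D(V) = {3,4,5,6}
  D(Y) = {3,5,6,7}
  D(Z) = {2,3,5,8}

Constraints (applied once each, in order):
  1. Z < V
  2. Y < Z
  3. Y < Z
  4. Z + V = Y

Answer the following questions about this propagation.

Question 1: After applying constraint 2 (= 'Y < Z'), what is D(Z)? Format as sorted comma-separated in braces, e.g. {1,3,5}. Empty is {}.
Constraint 1 (Z < V) on D(Z)={2,3,5,8} D(V)={3,4,5,6}: Z {2,3,5,8}->{2,3,5}
Constraint 2 (Y < Z) on D(Y)={3,5,6,7} D(Z)={2,3,5}: Y {3,5,6,7}->{3}; Z {2,3,5}->{5}
So after constraint 2: D(Z) = {5}

Answer: {5}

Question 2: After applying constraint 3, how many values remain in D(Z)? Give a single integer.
Constraint 1 (Z < V) on D(Z)={2,3,5,8} D(V)={3,4,5,6}: Z {2,3,5,8}->{2,3,5}
Constraint 2 (Y < Z) on D(Y)={3,5,6,7} D(Z)={2,3,5}: Y {3,5,6,7}->{3}; Z {2,3,5}->{5}
Constraint 3 (Y < Z) on D(Y)={3} D(Z)={5}: no change
So after constraint 3: D(Z)={5}, size = 1

Answer: 1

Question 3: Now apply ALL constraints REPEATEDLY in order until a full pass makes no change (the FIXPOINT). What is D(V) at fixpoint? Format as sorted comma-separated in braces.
Answer: {}

Derivation:
pass 0 (initial): D(V)={3,4,5,6}
pass 1: V {3,4,5,6}->{}; Y {3,5,6,7}->{}; Z {2,3,5,8}->{}
pass 2: no change
Fixpoint after 2 passes: D(V) = {}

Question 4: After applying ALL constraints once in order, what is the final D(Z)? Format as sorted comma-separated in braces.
Answer: {}

Derivation:
Constraint 1 (Z < V) on D(Z)={2,3,5,8} D(V)={3,4,5,6}: Z {2,3,5,8}->{2,3,5}
Constraint 2 (Y < Z) on D(Y)={3,5,6,7} D(Z)={2,3,5}: Y {3,5,6,7}->{3}; Z {2,3,5}->{5}
Constraint 3 (Y < Z) on D(Y)={3} D(Z)={5}: no change
Constraint 4 (Z + V = Y) on D(Z)={5} D(V)={3,4,5,6} D(Y)={3}: Z {5}->{}; V {3,4,5,6}->{}; Y {3}->{}
So after all 4 constraints: D(Z) = {}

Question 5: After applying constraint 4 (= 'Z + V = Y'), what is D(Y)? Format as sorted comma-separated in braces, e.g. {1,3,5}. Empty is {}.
Constraint 1 (Z < V) on D(Z)={2,3,5,8} D(V)={3,4,5,6}: Z {2,3,5,8}->{2,3,5}
Constraint 2 (Y < Z) on D(Y)={3,5,6,7} D(Z)={2,3,5}: Y {3,5,6,7}->{3}; Z {2,3,5}->{5}
Constraint 3 (Y < Z) on D(Y)={3} D(Z)={5}: no change
Constraint 4 (Z + V = Y) on D(Z)={5} D(V)={3,4,5,6} D(Y)={3}: Z {5}->{}; V {3,4,5,6}->{}; Y {3}->{}
So after constraint 4: D(Y) = {}

Answer: {}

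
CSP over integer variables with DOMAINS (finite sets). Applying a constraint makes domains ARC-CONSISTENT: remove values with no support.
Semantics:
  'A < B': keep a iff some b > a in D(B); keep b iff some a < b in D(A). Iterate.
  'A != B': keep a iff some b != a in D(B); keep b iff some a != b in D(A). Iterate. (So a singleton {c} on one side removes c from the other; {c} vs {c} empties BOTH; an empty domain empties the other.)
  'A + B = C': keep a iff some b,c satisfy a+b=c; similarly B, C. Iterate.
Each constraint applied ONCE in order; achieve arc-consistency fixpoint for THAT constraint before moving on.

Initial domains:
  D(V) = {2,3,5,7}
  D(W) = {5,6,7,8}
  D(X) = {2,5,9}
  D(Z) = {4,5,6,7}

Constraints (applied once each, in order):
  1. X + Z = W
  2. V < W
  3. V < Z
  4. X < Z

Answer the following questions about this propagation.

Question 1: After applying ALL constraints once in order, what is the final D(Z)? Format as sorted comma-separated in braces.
Answer: {4,5,6}

Derivation:
Constraint 1 (X + Z = W) on D(X)={2,5,9} D(Z)={4,5,6,7} D(W)={5,6,7,8}: X {2,5,9}->{2}; Z {4,5,6,7}->{4,5,6}; W {5,6,7,8}->{6,7,8}
Constraint 2 (V < W) on D(V)={2,3,5,7} D(W)={6,7,8}: no change
Constraint 3 (V < Z) on D(V)={2,3,5,7} D(Z)={4,5,6}: V {2,3,5,7}->{2,3,5}
Constraint 4 (X < Z) on D(X)={2} D(Z)={4,5,6}: no change
So after all 4 constraints: D(Z) = {4,5,6}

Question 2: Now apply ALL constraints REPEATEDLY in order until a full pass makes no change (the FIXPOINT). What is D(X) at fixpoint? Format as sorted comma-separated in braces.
pass 0 (initial): D(X)={2,5,9}
pass 1: V {2,3,5,7}->{2,3,5}; W {5,6,7,8}->{6,7,8}; X {2,5,9}->{2}; Z {4,5,6,7}->{4,5,6}
pass 2: no change
Fixpoint after 2 passes: D(X) = {2}

Answer: {2}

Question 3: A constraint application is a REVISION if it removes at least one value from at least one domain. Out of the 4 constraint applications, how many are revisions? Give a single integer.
Constraint 1 (X + Z = W) on D(X)={2,5,9} D(Z)={4,5,6,7} D(W)={5,6,7,8}: X {2,5,9}->{2}; Z {4,5,6,7}->{4,5,6}; W {5,6,7,8}->{6,7,8} => REVISION
Constraint 2 (V < W) on D(V)={2,3,5,7} D(W)={6,7,8}: no change => not a revision
Constraint 3 (V < Z) on D(V)={2,3,5,7} D(Z)={4,5,6}: V {2,3,5,7}->{2,3,5} => REVISION
Constraint 4 (X < Z) on D(X)={2} D(Z)={4,5,6}: no change => not a revision
Total revisions = 2

Answer: 2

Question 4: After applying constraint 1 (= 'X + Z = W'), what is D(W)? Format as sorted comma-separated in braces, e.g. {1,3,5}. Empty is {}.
Answer: {6,7,8}

Derivation:
Constraint 1 (X + Z = W) on D(X)={2,5,9} D(Z)={4,5,6,7} D(W)={5,6,7,8}: X {2,5,9}->{2}; Z {4,5,6,7}->{4,5,6}; W {5,6,7,8}->{6,7,8}
So after constraint 1: D(W) = {6,7,8}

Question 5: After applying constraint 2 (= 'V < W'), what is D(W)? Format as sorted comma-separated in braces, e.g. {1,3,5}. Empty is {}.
Constraint 1 (X + Z = W) on D(X)={2,5,9} D(Z)={4,5,6,7} D(W)={5,6,7,8}: X {2,5,9}->{2}; Z {4,5,6,7}->{4,5,6}; W {5,6,7,8}->{6,7,8}
Constraint 2 (V < W) on D(V)={2,3,5,7} D(W)={6,7,8}: no change
So after constraint 2: D(W) = {6,7,8}

Answer: {6,7,8}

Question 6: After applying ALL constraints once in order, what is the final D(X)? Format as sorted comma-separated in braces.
Constraint 1 (X + Z = W) on D(X)={2,5,9} D(Z)={4,5,6,7} D(W)={5,6,7,8}: X {2,5,9}->{2}; Z {4,5,6,7}->{4,5,6}; W {5,6,7,8}->{6,7,8}
Constraint 2 (V < W) on D(V)={2,3,5,7} D(W)={6,7,8}: no change
Constraint 3 (V < Z) on D(V)={2,3,5,7} D(Z)={4,5,6}: V {2,3,5,7}->{2,3,5}
Constraint 4 (X < Z) on D(X)={2} D(Z)={4,5,6}: no change
So after all 4 constraints: D(X) = {2}

Answer: {2}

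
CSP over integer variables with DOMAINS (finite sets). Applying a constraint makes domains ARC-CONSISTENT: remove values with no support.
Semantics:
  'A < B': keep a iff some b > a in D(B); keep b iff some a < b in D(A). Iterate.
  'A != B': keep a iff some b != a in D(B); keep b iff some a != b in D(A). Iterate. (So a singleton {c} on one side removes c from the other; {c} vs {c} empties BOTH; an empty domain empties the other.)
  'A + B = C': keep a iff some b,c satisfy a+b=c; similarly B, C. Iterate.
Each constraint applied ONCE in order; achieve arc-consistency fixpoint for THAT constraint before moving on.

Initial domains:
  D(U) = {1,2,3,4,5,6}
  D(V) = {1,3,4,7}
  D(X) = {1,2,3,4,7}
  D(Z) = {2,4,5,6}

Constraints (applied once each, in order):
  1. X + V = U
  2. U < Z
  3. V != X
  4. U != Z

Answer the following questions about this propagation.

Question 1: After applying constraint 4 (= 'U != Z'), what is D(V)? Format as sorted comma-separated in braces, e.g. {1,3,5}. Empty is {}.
Answer: {1,3,4}

Derivation:
Constraint 1 (X + V = U) on D(X)={1,2,3,4,7} D(V)={1,3,4,7} D(U)={1,2,3,4,5,6}: X {1,2,3,4,7}->{1,2,3,4}; V {1,3,4,7}->{1,3,4}; U {1,2,3,4,5,6}->{2,3,4,5,6}
Constraint 2 (U < Z) on D(U)={2,3,4,5,6} D(Z)={2,4,5,6}: U {2,3,4,5,6}->{2,3,4,5}; Z {2,4,5,6}->{4,5,6}
Constraint 3 (V != X) on D(V)={1,3,4} D(X)={1,2,3,4}: no change
Constraint 4 (U != Z) on D(U)={2,3,4,5} D(Z)={4,5,6}: no change
So after constraint 4: D(V) = {1,3,4}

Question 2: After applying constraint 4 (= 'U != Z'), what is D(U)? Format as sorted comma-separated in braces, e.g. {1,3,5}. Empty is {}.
Answer: {2,3,4,5}

Derivation:
Constraint 1 (X + V = U) on D(X)={1,2,3,4,7} D(V)={1,3,4,7} D(U)={1,2,3,4,5,6}: X {1,2,3,4,7}->{1,2,3,4}; V {1,3,4,7}->{1,3,4}; U {1,2,3,4,5,6}->{2,3,4,5,6}
Constraint 2 (U < Z) on D(U)={2,3,4,5,6} D(Z)={2,4,5,6}: U {2,3,4,5,6}->{2,3,4,5}; Z {2,4,5,6}->{4,5,6}
Constraint 3 (V != X) on D(V)={1,3,4} D(X)={1,2,3,4}: no change
Constraint 4 (U != Z) on D(U)={2,3,4,5} D(Z)={4,5,6}: no change
So after constraint 4: D(U) = {2,3,4,5}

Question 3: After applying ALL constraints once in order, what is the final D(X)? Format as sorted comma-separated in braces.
Answer: {1,2,3,4}

Derivation:
Constraint 1 (X + V = U) on D(X)={1,2,3,4,7} D(V)={1,3,4,7} D(U)={1,2,3,4,5,6}: X {1,2,3,4,7}->{1,2,3,4}; V {1,3,4,7}->{1,3,4}; U {1,2,3,4,5,6}->{2,3,4,5,6}
Constraint 2 (U < Z) on D(U)={2,3,4,5,6} D(Z)={2,4,5,6}: U {2,3,4,5,6}->{2,3,4,5}; Z {2,4,5,6}->{4,5,6}
Constraint 3 (V != X) on D(V)={1,3,4} D(X)={1,2,3,4}: no change
Constraint 4 (U != Z) on D(U)={2,3,4,5} D(Z)={4,5,6}: no change
So after all 4 constraints: D(X) = {1,2,3,4}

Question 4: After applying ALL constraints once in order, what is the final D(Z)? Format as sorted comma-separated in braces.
Constraint 1 (X + V = U) on D(X)={1,2,3,4,7} D(V)={1,3,4,7} D(U)={1,2,3,4,5,6}: X {1,2,3,4,7}->{1,2,3,4}; V {1,3,4,7}->{1,3,4}; U {1,2,3,4,5,6}->{2,3,4,5,6}
Constraint 2 (U < Z) on D(U)={2,3,4,5,6} D(Z)={2,4,5,6}: U {2,3,4,5,6}->{2,3,4,5}; Z {2,4,5,6}->{4,5,6}
Constraint 3 (V != X) on D(V)={1,3,4} D(X)={1,2,3,4}: no change
Constraint 4 (U != Z) on D(U)={2,3,4,5} D(Z)={4,5,6}: no change
So after all 4 constraints: D(Z) = {4,5,6}

Answer: {4,5,6}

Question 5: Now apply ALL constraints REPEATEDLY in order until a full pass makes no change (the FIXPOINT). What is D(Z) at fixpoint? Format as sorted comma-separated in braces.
pass 0 (initial): D(Z)={2,4,5,6}
pass 1: U {1,2,3,4,5,6}->{2,3,4,5}; V {1,3,4,7}->{1,3,4}; X {1,2,3,4,7}->{1,2,3,4}; Z {2,4,5,6}->{4,5,6}
pass 2: no change
Fixpoint after 2 passes: D(Z) = {4,5,6}

Answer: {4,5,6}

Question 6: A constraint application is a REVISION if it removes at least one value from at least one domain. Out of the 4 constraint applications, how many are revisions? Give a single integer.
Constraint 1 (X + V = U) on D(X)={1,2,3,4,7} D(V)={1,3,4,7} D(U)={1,2,3,4,5,6}: X {1,2,3,4,7}->{1,2,3,4}; V {1,3,4,7}->{1,3,4}; U {1,2,3,4,5,6}->{2,3,4,5,6} => REVISION
Constraint 2 (U < Z) on D(U)={2,3,4,5,6} D(Z)={2,4,5,6}: U {2,3,4,5,6}->{2,3,4,5}; Z {2,4,5,6}->{4,5,6} => REVISION
Constraint 3 (V != X) on D(V)={1,3,4} D(X)={1,2,3,4}: no change => not a revision
Constraint 4 (U != Z) on D(U)={2,3,4,5} D(Z)={4,5,6}: no change => not a revision
Total revisions = 2

Answer: 2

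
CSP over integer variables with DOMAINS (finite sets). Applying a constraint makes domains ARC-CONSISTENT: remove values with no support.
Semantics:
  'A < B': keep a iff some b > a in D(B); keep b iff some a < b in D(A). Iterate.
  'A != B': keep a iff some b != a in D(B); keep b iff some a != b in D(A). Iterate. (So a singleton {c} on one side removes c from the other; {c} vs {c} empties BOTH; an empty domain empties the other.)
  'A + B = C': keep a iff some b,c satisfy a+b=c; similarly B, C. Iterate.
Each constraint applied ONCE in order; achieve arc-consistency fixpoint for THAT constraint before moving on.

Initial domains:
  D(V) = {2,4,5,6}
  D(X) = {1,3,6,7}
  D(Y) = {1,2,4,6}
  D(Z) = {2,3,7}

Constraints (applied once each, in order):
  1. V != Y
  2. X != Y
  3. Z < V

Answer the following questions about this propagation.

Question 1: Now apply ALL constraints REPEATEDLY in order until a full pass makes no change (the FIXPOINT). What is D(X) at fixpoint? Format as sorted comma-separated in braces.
Answer: {1,3,6,7}

Derivation:
pass 0 (initial): D(X)={1,3,6,7}
pass 1: V {2,4,5,6}->{4,5,6}; Z {2,3,7}->{2,3}
pass 2: no change
Fixpoint after 2 passes: D(X) = {1,3,6,7}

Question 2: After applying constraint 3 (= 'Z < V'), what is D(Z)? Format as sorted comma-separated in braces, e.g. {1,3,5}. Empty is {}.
Answer: {2,3}

Derivation:
Constraint 1 (V != Y) on D(V)={2,4,5,6} D(Y)={1,2,4,6}: no change
Constraint 2 (X != Y) on D(X)={1,3,6,7} D(Y)={1,2,4,6}: no change
Constraint 3 (Z < V) on D(Z)={2,3,7} D(V)={2,4,5,6}: Z {2,3,7}->{2,3}; V {2,4,5,6}->{4,5,6}
So after constraint 3: D(Z) = {2,3}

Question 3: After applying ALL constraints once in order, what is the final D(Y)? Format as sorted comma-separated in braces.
Constraint 1 (V != Y) on D(V)={2,4,5,6} D(Y)={1,2,4,6}: no change
Constraint 2 (X != Y) on D(X)={1,3,6,7} D(Y)={1,2,4,6}: no change
Constraint 3 (Z < V) on D(Z)={2,3,7} D(V)={2,4,5,6}: Z {2,3,7}->{2,3}; V {2,4,5,6}->{4,5,6}
So after all 3 constraints: D(Y) = {1,2,4,6}

Answer: {1,2,4,6}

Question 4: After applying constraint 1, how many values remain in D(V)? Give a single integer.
Constraint 1 (V != Y) on D(V)={2,4,5,6} D(Y)={1,2,4,6}: no change
So after constraint 1: D(V)={2,4,5,6}, size = 4

Answer: 4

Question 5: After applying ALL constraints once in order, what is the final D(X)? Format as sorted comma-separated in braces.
Constraint 1 (V != Y) on D(V)={2,4,5,6} D(Y)={1,2,4,6}: no change
Constraint 2 (X != Y) on D(X)={1,3,6,7} D(Y)={1,2,4,6}: no change
Constraint 3 (Z < V) on D(Z)={2,3,7} D(V)={2,4,5,6}: Z {2,3,7}->{2,3}; V {2,4,5,6}->{4,5,6}
So after all 3 constraints: D(X) = {1,3,6,7}

Answer: {1,3,6,7}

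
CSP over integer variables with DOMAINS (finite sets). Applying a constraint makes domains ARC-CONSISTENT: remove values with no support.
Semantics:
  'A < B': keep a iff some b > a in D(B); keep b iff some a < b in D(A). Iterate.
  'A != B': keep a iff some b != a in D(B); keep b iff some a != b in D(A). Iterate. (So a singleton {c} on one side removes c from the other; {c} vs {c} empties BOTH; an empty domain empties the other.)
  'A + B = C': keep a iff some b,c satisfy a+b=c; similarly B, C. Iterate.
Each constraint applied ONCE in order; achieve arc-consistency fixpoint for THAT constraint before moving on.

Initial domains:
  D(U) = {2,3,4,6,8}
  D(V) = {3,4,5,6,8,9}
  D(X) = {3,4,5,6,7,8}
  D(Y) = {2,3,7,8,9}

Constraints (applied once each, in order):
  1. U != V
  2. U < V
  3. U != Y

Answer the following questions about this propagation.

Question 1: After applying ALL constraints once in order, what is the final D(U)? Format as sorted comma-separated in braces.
Answer: {2,3,4,6,8}

Derivation:
Constraint 1 (U != V) on D(U)={2,3,4,6,8} D(V)={3,4,5,6,8,9}: no change
Constraint 2 (U < V) on D(U)={2,3,4,6,8} D(V)={3,4,5,6,8,9}: no change
Constraint 3 (U != Y) on D(U)={2,3,4,6,8} D(Y)={2,3,7,8,9}: no change
So after all 3 constraints: D(U) = {2,3,4,6,8}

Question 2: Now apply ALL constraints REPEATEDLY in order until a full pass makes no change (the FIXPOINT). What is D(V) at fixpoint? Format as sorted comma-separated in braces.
pass 0 (initial): D(V)={3,4,5,6,8,9}
pass 1: no change
Fixpoint after 1 passes: D(V) = {3,4,5,6,8,9}

Answer: {3,4,5,6,8,9}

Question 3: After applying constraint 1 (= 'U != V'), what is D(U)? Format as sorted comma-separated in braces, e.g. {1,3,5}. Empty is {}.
Answer: {2,3,4,6,8}

Derivation:
Constraint 1 (U != V) on D(U)={2,3,4,6,8} D(V)={3,4,5,6,8,9}: no change
So after constraint 1: D(U) = {2,3,4,6,8}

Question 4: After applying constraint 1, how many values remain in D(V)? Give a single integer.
Answer: 6

Derivation:
Constraint 1 (U != V) on D(U)={2,3,4,6,8} D(V)={3,4,5,6,8,9}: no change
So after constraint 1: D(V)={3,4,5,6,8,9}, size = 6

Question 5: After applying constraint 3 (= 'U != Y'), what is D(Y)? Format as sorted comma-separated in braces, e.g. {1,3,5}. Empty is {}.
Answer: {2,3,7,8,9}

Derivation:
Constraint 1 (U != V) on D(U)={2,3,4,6,8} D(V)={3,4,5,6,8,9}: no change
Constraint 2 (U < V) on D(U)={2,3,4,6,8} D(V)={3,4,5,6,8,9}: no change
Constraint 3 (U != Y) on D(U)={2,3,4,6,8} D(Y)={2,3,7,8,9}: no change
So after constraint 3: D(Y) = {2,3,7,8,9}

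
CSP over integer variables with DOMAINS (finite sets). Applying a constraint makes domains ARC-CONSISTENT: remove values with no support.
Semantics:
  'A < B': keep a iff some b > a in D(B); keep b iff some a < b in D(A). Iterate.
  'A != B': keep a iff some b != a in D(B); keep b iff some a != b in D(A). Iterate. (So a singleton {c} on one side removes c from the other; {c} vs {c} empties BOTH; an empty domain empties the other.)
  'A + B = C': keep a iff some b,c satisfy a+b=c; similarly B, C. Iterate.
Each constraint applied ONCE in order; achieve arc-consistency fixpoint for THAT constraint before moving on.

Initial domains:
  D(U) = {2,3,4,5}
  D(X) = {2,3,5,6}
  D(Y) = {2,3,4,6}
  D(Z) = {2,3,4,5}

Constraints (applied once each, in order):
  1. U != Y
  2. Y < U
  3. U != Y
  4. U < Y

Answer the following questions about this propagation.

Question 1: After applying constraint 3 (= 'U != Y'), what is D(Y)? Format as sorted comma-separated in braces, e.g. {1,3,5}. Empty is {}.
Constraint 1 (U != Y) on D(U)={2,3,4,5} D(Y)={2,3,4,6}: no change
Constraint 2 (Y < U) on D(Y)={2,3,4,6} D(U)={2,3,4,5}: Y {2,3,4,6}->{2,3,4}; U {2,3,4,5}->{3,4,5}
Constraint 3 (U != Y) on D(U)={3,4,5} D(Y)={2,3,4}: no change
So after constraint 3: D(Y) = {2,3,4}

Answer: {2,3,4}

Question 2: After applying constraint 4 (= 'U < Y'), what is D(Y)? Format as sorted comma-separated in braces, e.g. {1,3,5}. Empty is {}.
Constraint 1 (U != Y) on D(U)={2,3,4,5} D(Y)={2,3,4,6}: no change
Constraint 2 (Y < U) on D(Y)={2,3,4,6} D(U)={2,3,4,5}: Y {2,3,4,6}->{2,3,4}; U {2,3,4,5}->{3,4,5}
Constraint 3 (U != Y) on D(U)={3,4,5} D(Y)={2,3,4}: no change
Constraint 4 (U < Y) on D(U)={3,4,5} D(Y)={2,3,4}: U {3,4,5}->{3}; Y {2,3,4}->{4}
So after constraint 4: D(Y) = {4}

Answer: {4}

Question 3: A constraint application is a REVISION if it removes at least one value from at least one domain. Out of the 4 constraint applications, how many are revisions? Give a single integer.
Answer: 2

Derivation:
Constraint 1 (U != Y) on D(U)={2,3,4,5} D(Y)={2,3,4,6}: no change => not a revision
Constraint 2 (Y < U) on D(Y)={2,3,4,6} D(U)={2,3,4,5}: Y {2,3,4,6}->{2,3,4}; U {2,3,4,5}->{3,4,5} => REVISION
Constraint 3 (U != Y) on D(U)={3,4,5} D(Y)={2,3,4}: no change => not a revision
Constraint 4 (U < Y) on D(U)={3,4,5} D(Y)={2,3,4}: U {3,4,5}->{3}; Y {2,3,4}->{4} => REVISION
Total revisions = 2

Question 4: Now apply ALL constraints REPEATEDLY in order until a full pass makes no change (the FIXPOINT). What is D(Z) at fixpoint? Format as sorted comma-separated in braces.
pass 0 (initial): D(Z)={2,3,4,5}
pass 1: U {2,3,4,5}->{3}; Y {2,3,4,6}->{4}
pass 2: U {3}->{}; Y {4}->{}
pass 3: no change
Fixpoint after 3 passes: D(Z) = {2,3,4,5}

Answer: {2,3,4,5}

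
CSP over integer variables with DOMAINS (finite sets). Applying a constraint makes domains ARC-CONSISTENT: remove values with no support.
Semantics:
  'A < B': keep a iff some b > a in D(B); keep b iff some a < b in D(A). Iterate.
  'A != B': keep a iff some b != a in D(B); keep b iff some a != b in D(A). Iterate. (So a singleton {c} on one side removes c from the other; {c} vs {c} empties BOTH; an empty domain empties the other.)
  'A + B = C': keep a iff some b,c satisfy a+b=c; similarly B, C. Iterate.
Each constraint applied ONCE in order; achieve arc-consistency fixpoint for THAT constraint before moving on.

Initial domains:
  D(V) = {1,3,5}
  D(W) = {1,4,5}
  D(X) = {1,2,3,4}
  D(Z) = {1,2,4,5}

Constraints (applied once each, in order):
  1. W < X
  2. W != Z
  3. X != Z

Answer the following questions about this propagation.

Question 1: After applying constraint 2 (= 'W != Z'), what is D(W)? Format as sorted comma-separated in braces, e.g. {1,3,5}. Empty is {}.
Answer: {1}

Derivation:
Constraint 1 (W < X) on D(W)={1,4,5} D(X)={1,2,3,4}: W {1,4,5}->{1}; X {1,2,3,4}->{2,3,4}
Constraint 2 (W != Z) on D(W)={1} D(Z)={1,2,4,5}: Z {1,2,4,5}->{2,4,5}
So after constraint 2: D(W) = {1}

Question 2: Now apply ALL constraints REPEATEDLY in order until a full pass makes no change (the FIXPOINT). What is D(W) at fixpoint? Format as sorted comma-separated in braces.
pass 0 (initial): D(W)={1,4,5}
pass 1: W {1,4,5}->{1}; X {1,2,3,4}->{2,3,4}; Z {1,2,4,5}->{2,4,5}
pass 2: no change
Fixpoint after 2 passes: D(W) = {1}

Answer: {1}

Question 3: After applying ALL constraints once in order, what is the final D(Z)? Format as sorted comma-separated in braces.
Answer: {2,4,5}

Derivation:
Constraint 1 (W < X) on D(W)={1,4,5} D(X)={1,2,3,4}: W {1,4,5}->{1}; X {1,2,3,4}->{2,3,4}
Constraint 2 (W != Z) on D(W)={1} D(Z)={1,2,4,5}: Z {1,2,4,5}->{2,4,5}
Constraint 3 (X != Z) on D(X)={2,3,4} D(Z)={2,4,5}: no change
So after all 3 constraints: D(Z) = {2,4,5}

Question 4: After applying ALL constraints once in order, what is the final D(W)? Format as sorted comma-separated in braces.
Answer: {1}

Derivation:
Constraint 1 (W < X) on D(W)={1,4,5} D(X)={1,2,3,4}: W {1,4,5}->{1}; X {1,2,3,4}->{2,3,4}
Constraint 2 (W != Z) on D(W)={1} D(Z)={1,2,4,5}: Z {1,2,4,5}->{2,4,5}
Constraint 3 (X != Z) on D(X)={2,3,4} D(Z)={2,4,5}: no change
So after all 3 constraints: D(W) = {1}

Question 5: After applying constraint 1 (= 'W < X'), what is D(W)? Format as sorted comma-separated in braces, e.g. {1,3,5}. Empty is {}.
Answer: {1}

Derivation:
Constraint 1 (W < X) on D(W)={1,4,5} D(X)={1,2,3,4}: W {1,4,5}->{1}; X {1,2,3,4}->{2,3,4}
So after constraint 1: D(W) = {1}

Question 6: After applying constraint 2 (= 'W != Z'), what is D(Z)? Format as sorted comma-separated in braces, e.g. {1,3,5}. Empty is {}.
Answer: {2,4,5}

Derivation:
Constraint 1 (W < X) on D(W)={1,4,5} D(X)={1,2,3,4}: W {1,4,5}->{1}; X {1,2,3,4}->{2,3,4}
Constraint 2 (W != Z) on D(W)={1} D(Z)={1,2,4,5}: Z {1,2,4,5}->{2,4,5}
So after constraint 2: D(Z) = {2,4,5}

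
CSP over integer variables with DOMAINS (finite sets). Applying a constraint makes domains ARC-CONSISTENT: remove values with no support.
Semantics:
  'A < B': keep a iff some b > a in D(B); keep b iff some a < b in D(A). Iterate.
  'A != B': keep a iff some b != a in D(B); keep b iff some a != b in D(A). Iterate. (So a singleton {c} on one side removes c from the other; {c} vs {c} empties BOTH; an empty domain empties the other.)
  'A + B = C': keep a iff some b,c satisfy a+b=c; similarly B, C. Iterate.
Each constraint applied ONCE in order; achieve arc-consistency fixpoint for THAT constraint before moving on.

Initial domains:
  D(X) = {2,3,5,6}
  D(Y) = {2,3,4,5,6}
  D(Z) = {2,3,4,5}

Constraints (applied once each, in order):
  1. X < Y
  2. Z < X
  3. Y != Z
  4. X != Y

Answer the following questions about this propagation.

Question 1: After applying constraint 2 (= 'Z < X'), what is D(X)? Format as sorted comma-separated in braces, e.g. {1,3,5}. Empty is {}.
Answer: {3,5}

Derivation:
Constraint 1 (X < Y) on D(X)={2,3,5,6} D(Y)={2,3,4,5,6}: X {2,3,5,6}->{2,3,5}; Y {2,3,4,5,6}->{3,4,5,6}
Constraint 2 (Z < X) on D(Z)={2,3,4,5} D(X)={2,3,5}: Z {2,3,4,5}->{2,3,4}; X {2,3,5}->{3,5}
So after constraint 2: D(X) = {3,5}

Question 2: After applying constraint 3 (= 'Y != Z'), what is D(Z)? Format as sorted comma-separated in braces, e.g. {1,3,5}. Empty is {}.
Answer: {2,3,4}

Derivation:
Constraint 1 (X < Y) on D(X)={2,3,5,6} D(Y)={2,3,4,5,6}: X {2,3,5,6}->{2,3,5}; Y {2,3,4,5,6}->{3,4,5,6}
Constraint 2 (Z < X) on D(Z)={2,3,4,5} D(X)={2,3,5}: Z {2,3,4,5}->{2,3,4}; X {2,3,5}->{3,5}
Constraint 3 (Y != Z) on D(Y)={3,4,5,6} D(Z)={2,3,4}: no change
So after constraint 3: D(Z) = {2,3,4}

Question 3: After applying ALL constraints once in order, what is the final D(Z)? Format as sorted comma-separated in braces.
Constraint 1 (X < Y) on D(X)={2,3,5,6} D(Y)={2,3,4,5,6}: X {2,3,5,6}->{2,3,5}; Y {2,3,4,5,6}->{3,4,5,6}
Constraint 2 (Z < X) on D(Z)={2,3,4,5} D(X)={2,3,5}: Z {2,3,4,5}->{2,3,4}; X {2,3,5}->{3,5}
Constraint 3 (Y != Z) on D(Y)={3,4,5,6} D(Z)={2,3,4}: no change
Constraint 4 (X != Y) on D(X)={3,5} D(Y)={3,4,5,6}: no change
So after all 4 constraints: D(Z) = {2,3,4}

Answer: {2,3,4}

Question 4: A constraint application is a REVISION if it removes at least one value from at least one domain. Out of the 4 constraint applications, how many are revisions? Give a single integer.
Constraint 1 (X < Y) on D(X)={2,3,5,6} D(Y)={2,3,4,5,6}: X {2,3,5,6}->{2,3,5}; Y {2,3,4,5,6}->{3,4,5,6} => REVISION
Constraint 2 (Z < X) on D(Z)={2,3,4,5} D(X)={2,3,5}: Z {2,3,4,5}->{2,3,4}; X {2,3,5}->{3,5} => REVISION
Constraint 3 (Y != Z) on D(Y)={3,4,5,6} D(Z)={2,3,4}: no change => not a revision
Constraint 4 (X != Y) on D(X)={3,5} D(Y)={3,4,5,6}: no change => not a revision
Total revisions = 2

Answer: 2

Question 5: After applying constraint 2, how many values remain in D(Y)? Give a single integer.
Constraint 1 (X < Y) on D(X)={2,3,5,6} D(Y)={2,3,4,5,6}: X {2,3,5,6}->{2,3,5}; Y {2,3,4,5,6}->{3,4,5,6}
Constraint 2 (Z < X) on D(Z)={2,3,4,5} D(X)={2,3,5}: Z {2,3,4,5}->{2,3,4}; X {2,3,5}->{3,5}
So after constraint 2: D(Y)={3,4,5,6}, size = 4

Answer: 4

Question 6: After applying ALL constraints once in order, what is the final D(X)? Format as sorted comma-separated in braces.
Answer: {3,5}

Derivation:
Constraint 1 (X < Y) on D(X)={2,3,5,6} D(Y)={2,3,4,5,6}: X {2,3,5,6}->{2,3,5}; Y {2,3,4,5,6}->{3,4,5,6}
Constraint 2 (Z < X) on D(Z)={2,3,4,5} D(X)={2,3,5}: Z {2,3,4,5}->{2,3,4}; X {2,3,5}->{3,5}
Constraint 3 (Y != Z) on D(Y)={3,4,5,6} D(Z)={2,3,4}: no change
Constraint 4 (X != Y) on D(X)={3,5} D(Y)={3,4,5,6}: no change
So after all 4 constraints: D(X) = {3,5}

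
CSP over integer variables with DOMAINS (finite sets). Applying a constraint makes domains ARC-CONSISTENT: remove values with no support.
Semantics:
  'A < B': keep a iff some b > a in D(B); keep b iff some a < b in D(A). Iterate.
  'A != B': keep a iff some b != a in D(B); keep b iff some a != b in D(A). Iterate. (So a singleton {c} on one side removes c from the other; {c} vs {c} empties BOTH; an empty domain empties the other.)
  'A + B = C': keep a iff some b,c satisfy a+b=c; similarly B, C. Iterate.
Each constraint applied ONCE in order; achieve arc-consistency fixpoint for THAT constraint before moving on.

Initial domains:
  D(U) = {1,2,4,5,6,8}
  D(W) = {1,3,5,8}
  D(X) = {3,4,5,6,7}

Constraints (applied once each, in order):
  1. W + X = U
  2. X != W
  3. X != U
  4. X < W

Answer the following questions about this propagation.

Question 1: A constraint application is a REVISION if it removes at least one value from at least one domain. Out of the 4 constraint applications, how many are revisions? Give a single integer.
Answer: 2

Derivation:
Constraint 1 (W + X = U) on D(W)={1,3,5,8} D(X)={3,4,5,6,7} D(U)={1,2,4,5,6,8}: W {1,3,5,8}->{1,3,5}; X {3,4,5,6,7}->{3,4,5,7}; U {1,2,4,5,6,8}->{4,5,6,8} => REVISION
Constraint 2 (X != W) on D(X)={3,4,5,7} D(W)={1,3,5}: no change => not a revision
Constraint 3 (X != U) on D(X)={3,4,5,7} D(U)={4,5,6,8}: no change => not a revision
Constraint 4 (X < W) on D(X)={3,4,5,7} D(W)={1,3,5}: X {3,4,5,7}->{3,4}; W {1,3,5}->{5} => REVISION
Total revisions = 2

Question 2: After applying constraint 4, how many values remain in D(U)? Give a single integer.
Answer: 4

Derivation:
Constraint 1 (W + X = U) on D(W)={1,3,5,8} D(X)={3,4,5,6,7} D(U)={1,2,4,5,6,8}: W {1,3,5,8}->{1,3,5}; X {3,4,5,6,7}->{3,4,5,7}; U {1,2,4,5,6,8}->{4,5,6,8}
Constraint 2 (X != W) on D(X)={3,4,5,7} D(W)={1,3,5}: no change
Constraint 3 (X != U) on D(X)={3,4,5,7} D(U)={4,5,6,8}: no change
Constraint 4 (X < W) on D(X)={3,4,5,7} D(W)={1,3,5}: X {3,4,5,7}->{3,4}; W {1,3,5}->{5}
So after constraint 4: D(U)={4,5,6,8}, size = 4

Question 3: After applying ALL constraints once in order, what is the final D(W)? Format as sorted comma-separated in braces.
Answer: {5}

Derivation:
Constraint 1 (W + X = U) on D(W)={1,3,5,8} D(X)={3,4,5,6,7} D(U)={1,2,4,5,6,8}: W {1,3,5,8}->{1,3,5}; X {3,4,5,6,7}->{3,4,5,7}; U {1,2,4,5,6,8}->{4,5,6,8}
Constraint 2 (X != W) on D(X)={3,4,5,7} D(W)={1,3,5}: no change
Constraint 3 (X != U) on D(X)={3,4,5,7} D(U)={4,5,6,8}: no change
Constraint 4 (X < W) on D(X)={3,4,5,7} D(W)={1,3,5}: X {3,4,5,7}->{3,4}; W {1,3,5}->{5}
So after all 4 constraints: D(W) = {5}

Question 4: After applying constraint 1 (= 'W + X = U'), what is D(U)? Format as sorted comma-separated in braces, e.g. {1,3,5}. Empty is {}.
Answer: {4,5,6,8}

Derivation:
Constraint 1 (W + X = U) on D(W)={1,3,5,8} D(X)={3,4,5,6,7} D(U)={1,2,4,5,6,8}: W {1,3,5,8}->{1,3,5}; X {3,4,5,6,7}->{3,4,5,7}; U {1,2,4,5,6,8}->{4,5,6,8}
So after constraint 1: D(U) = {4,5,6,8}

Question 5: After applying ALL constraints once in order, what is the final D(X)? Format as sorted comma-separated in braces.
Constraint 1 (W + X = U) on D(W)={1,3,5,8} D(X)={3,4,5,6,7} D(U)={1,2,4,5,6,8}: W {1,3,5,8}->{1,3,5}; X {3,4,5,6,7}->{3,4,5,7}; U {1,2,4,5,6,8}->{4,5,6,8}
Constraint 2 (X != W) on D(X)={3,4,5,7} D(W)={1,3,5}: no change
Constraint 3 (X != U) on D(X)={3,4,5,7} D(U)={4,5,6,8}: no change
Constraint 4 (X < W) on D(X)={3,4,5,7} D(W)={1,3,5}: X {3,4,5,7}->{3,4}; W {1,3,5}->{5}
So after all 4 constraints: D(X) = {3,4}

Answer: {3,4}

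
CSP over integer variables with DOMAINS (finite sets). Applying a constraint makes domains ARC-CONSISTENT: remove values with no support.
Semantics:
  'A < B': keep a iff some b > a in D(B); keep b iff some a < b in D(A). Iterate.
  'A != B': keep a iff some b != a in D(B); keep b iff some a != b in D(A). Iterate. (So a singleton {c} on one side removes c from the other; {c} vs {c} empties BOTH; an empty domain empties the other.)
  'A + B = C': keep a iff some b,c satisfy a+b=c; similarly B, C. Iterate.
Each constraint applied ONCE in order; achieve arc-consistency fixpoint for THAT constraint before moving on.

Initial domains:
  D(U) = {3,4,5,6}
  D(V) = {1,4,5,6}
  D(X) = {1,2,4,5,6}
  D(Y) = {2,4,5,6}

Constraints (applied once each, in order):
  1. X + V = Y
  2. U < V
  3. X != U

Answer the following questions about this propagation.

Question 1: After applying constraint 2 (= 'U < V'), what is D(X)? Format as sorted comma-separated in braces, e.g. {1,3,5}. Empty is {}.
Constraint 1 (X + V = Y) on D(X)={1,2,4,5,6} D(V)={1,4,5,6} D(Y)={2,4,5,6}: X {1,2,4,5,6}->{1,2,4,5}; V {1,4,5,6}->{1,4,5}; Y {2,4,5,6}->{2,5,6}
Constraint 2 (U < V) on D(U)={3,4,5,6} D(V)={1,4,5}: U {3,4,5,6}->{3,4}; V {1,4,5}->{4,5}
So after constraint 2: D(X) = {1,2,4,5}

Answer: {1,2,4,5}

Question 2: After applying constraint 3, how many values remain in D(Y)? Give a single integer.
Answer: 3

Derivation:
Constraint 1 (X + V = Y) on D(X)={1,2,4,5,6} D(V)={1,4,5,6} D(Y)={2,4,5,6}: X {1,2,4,5,6}->{1,2,4,5}; V {1,4,5,6}->{1,4,5}; Y {2,4,5,6}->{2,5,6}
Constraint 2 (U < V) on D(U)={3,4,5,6} D(V)={1,4,5}: U {3,4,5,6}->{3,4}; V {1,4,5}->{4,5}
Constraint 3 (X != U) on D(X)={1,2,4,5} D(U)={3,4}: no change
So after constraint 3: D(Y)={2,5,6}, size = 3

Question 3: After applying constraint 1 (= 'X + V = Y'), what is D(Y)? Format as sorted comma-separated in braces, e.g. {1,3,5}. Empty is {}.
Constraint 1 (X + V = Y) on D(X)={1,2,4,5,6} D(V)={1,4,5,6} D(Y)={2,4,5,6}: X {1,2,4,5,6}->{1,2,4,5}; V {1,4,5,6}->{1,4,5}; Y {2,4,5,6}->{2,5,6}
So after constraint 1: D(Y) = {2,5,6}

Answer: {2,5,6}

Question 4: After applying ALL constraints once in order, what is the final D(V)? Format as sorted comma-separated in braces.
Constraint 1 (X + V = Y) on D(X)={1,2,4,5,6} D(V)={1,4,5,6} D(Y)={2,4,5,6}: X {1,2,4,5,6}->{1,2,4,5}; V {1,4,5,6}->{1,4,5}; Y {2,4,5,6}->{2,5,6}
Constraint 2 (U < V) on D(U)={3,4,5,6} D(V)={1,4,5}: U {3,4,5,6}->{3,4}; V {1,4,5}->{4,5}
Constraint 3 (X != U) on D(X)={1,2,4,5} D(U)={3,4}: no change
So after all 3 constraints: D(V) = {4,5}

Answer: {4,5}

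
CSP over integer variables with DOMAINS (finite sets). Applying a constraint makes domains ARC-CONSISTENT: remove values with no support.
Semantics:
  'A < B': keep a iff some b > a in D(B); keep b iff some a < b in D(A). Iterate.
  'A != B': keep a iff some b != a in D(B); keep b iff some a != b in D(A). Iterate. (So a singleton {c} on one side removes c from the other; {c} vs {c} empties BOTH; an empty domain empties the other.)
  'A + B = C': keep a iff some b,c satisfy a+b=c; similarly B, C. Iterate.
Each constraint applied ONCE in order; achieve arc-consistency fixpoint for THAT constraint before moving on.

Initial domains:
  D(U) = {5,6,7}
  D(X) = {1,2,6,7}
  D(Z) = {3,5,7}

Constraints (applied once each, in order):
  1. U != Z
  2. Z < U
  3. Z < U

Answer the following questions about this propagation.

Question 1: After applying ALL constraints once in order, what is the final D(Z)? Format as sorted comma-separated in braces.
Answer: {3,5}

Derivation:
Constraint 1 (U != Z) on D(U)={5,6,7} D(Z)={3,5,7}: no change
Constraint 2 (Z < U) on D(Z)={3,5,7} D(U)={5,6,7}: Z {3,5,7}->{3,5}
Constraint 3 (Z < U) on D(Z)={3,5} D(U)={5,6,7}: no change
So after all 3 constraints: D(Z) = {3,5}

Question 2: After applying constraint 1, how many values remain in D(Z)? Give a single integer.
Answer: 3

Derivation:
Constraint 1 (U != Z) on D(U)={5,6,7} D(Z)={3,5,7}: no change
So after constraint 1: D(Z)={3,5,7}, size = 3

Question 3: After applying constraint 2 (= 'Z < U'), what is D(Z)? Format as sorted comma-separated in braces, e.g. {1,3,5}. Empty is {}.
Answer: {3,5}

Derivation:
Constraint 1 (U != Z) on D(U)={5,6,7} D(Z)={3,5,7}: no change
Constraint 2 (Z < U) on D(Z)={3,5,7} D(U)={5,6,7}: Z {3,5,7}->{3,5}
So after constraint 2: D(Z) = {3,5}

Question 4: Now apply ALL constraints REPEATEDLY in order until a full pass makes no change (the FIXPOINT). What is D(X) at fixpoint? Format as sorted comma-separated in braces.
Answer: {1,2,6,7}

Derivation:
pass 0 (initial): D(X)={1,2,6,7}
pass 1: Z {3,5,7}->{3,5}
pass 2: no change
Fixpoint after 2 passes: D(X) = {1,2,6,7}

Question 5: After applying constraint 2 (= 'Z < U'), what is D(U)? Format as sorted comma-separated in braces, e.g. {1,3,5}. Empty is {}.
Answer: {5,6,7}

Derivation:
Constraint 1 (U != Z) on D(U)={5,6,7} D(Z)={3,5,7}: no change
Constraint 2 (Z < U) on D(Z)={3,5,7} D(U)={5,6,7}: Z {3,5,7}->{3,5}
So after constraint 2: D(U) = {5,6,7}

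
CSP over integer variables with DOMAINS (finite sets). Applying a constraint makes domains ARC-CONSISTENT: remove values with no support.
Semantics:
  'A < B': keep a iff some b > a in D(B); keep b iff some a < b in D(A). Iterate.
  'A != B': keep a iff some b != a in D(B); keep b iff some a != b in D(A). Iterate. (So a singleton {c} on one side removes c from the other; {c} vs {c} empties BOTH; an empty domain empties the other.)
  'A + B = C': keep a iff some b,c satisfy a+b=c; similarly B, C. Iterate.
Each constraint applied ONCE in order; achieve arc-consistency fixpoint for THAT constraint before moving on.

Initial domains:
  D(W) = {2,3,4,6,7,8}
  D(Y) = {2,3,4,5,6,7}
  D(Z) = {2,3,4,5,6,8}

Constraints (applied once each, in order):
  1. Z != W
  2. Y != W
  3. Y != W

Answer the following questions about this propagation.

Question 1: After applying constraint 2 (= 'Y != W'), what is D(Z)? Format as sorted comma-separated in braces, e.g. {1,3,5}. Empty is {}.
Constraint 1 (Z != W) on D(Z)={2,3,4,5,6,8} D(W)={2,3,4,6,7,8}: no change
Constraint 2 (Y != W) on D(Y)={2,3,4,5,6,7} D(W)={2,3,4,6,7,8}: no change
So after constraint 2: D(Z) = {2,3,4,5,6,8}

Answer: {2,3,4,5,6,8}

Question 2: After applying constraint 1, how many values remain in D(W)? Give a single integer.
Answer: 6

Derivation:
Constraint 1 (Z != W) on D(Z)={2,3,4,5,6,8} D(W)={2,3,4,6,7,8}: no change
So after constraint 1: D(W)={2,3,4,6,7,8}, size = 6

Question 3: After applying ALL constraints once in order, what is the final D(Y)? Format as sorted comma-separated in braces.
Answer: {2,3,4,5,6,7}

Derivation:
Constraint 1 (Z != W) on D(Z)={2,3,4,5,6,8} D(W)={2,3,4,6,7,8}: no change
Constraint 2 (Y != W) on D(Y)={2,3,4,5,6,7} D(W)={2,3,4,6,7,8}: no change
Constraint 3 (Y != W) on D(Y)={2,3,4,5,6,7} D(W)={2,3,4,6,7,8}: no change
So after all 3 constraints: D(Y) = {2,3,4,5,6,7}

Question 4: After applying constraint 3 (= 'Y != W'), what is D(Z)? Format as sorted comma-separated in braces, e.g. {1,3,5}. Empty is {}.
Answer: {2,3,4,5,6,8}

Derivation:
Constraint 1 (Z != W) on D(Z)={2,3,4,5,6,8} D(W)={2,3,4,6,7,8}: no change
Constraint 2 (Y != W) on D(Y)={2,3,4,5,6,7} D(W)={2,3,4,6,7,8}: no change
Constraint 3 (Y != W) on D(Y)={2,3,4,5,6,7} D(W)={2,3,4,6,7,8}: no change
So after constraint 3: D(Z) = {2,3,4,5,6,8}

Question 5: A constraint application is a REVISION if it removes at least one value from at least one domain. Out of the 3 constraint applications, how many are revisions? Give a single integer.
Constraint 1 (Z != W) on D(Z)={2,3,4,5,6,8} D(W)={2,3,4,6,7,8}: no change => not a revision
Constraint 2 (Y != W) on D(Y)={2,3,4,5,6,7} D(W)={2,3,4,6,7,8}: no change => not a revision
Constraint 3 (Y != W) on D(Y)={2,3,4,5,6,7} D(W)={2,3,4,6,7,8}: no change => not a revision
Total revisions = 0

Answer: 0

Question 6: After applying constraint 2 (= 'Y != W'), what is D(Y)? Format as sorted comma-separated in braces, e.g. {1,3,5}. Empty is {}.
Constraint 1 (Z != W) on D(Z)={2,3,4,5,6,8} D(W)={2,3,4,6,7,8}: no change
Constraint 2 (Y != W) on D(Y)={2,3,4,5,6,7} D(W)={2,3,4,6,7,8}: no change
So after constraint 2: D(Y) = {2,3,4,5,6,7}

Answer: {2,3,4,5,6,7}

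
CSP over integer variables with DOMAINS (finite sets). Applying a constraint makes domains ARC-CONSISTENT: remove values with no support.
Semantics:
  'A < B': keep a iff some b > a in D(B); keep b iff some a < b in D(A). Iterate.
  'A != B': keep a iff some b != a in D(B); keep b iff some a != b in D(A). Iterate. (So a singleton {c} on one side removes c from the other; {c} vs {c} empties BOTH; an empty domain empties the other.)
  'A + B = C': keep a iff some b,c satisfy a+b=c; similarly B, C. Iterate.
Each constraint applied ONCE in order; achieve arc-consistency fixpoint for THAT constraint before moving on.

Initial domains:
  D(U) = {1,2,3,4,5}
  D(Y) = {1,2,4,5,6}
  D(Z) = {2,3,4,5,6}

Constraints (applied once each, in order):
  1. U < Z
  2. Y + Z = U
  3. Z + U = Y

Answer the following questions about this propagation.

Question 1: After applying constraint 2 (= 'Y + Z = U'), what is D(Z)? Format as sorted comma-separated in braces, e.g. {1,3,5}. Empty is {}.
Constraint 1 (U < Z) on D(U)={1,2,3,4,5} D(Z)={2,3,4,5,6}: no change
Constraint 2 (Y + Z = U) on D(Y)={1,2,4,5,6} D(Z)={2,3,4,5,6} D(U)={1,2,3,4,5}: Y {1,2,4,5,6}->{1,2}; Z {2,3,4,5,6}->{2,3,4}; U {1,2,3,4,5}->{3,4,5}
So after constraint 2: D(Z) = {2,3,4}

Answer: {2,3,4}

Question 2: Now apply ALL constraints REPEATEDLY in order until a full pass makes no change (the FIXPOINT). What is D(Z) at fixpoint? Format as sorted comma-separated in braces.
Answer: {}

Derivation:
pass 0 (initial): D(Z)={2,3,4,5,6}
pass 1: U {1,2,3,4,5}->{}; Y {1,2,4,5,6}->{}; Z {2,3,4,5,6}->{}
pass 2: no change
Fixpoint after 2 passes: D(Z) = {}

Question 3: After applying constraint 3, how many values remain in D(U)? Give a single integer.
Constraint 1 (U < Z) on D(U)={1,2,3,4,5} D(Z)={2,3,4,5,6}: no change
Constraint 2 (Y + Z = U) on D(Y)={1,2,4,5,6} D(Z)={2,3,4,5,6} D(U)={1,2,3,4,5}: Y {1,2,4,5,6}->{1,2}; Z {2,3,4,5,6}->{2,3,4}; U {1,2,3,4,5}->{3,4,5}
Constraint 3 (Z + U = Y) on D(Z)={2,3,4} D(U)={3,4,5} D(Y)={1,2}: Z {2,3,4}->{}; U {3,4,5}->{}; Y {1,2}->{}
So after constraint 3: D(U)={}, size = 0

Answer: 0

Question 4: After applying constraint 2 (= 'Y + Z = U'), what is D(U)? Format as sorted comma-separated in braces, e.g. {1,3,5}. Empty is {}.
Constraint 1 (U < Z) on D(U)={1,2,3,4,5} D(Z)={2,3,4,5,6}: no change
Constraint 2 (Y + Z = U) on D(Y)={1,2,4,5,6} D(Z)={2,3,4,5,6} D(U)={1,2,3,4,5}: Y {1,2,4,5,6}->{1,2}; Z {2,3,4,5,6}->{2,3,4}; U {1,2,3,4,5}->{3,4,5}
So after constraint 2: D(U) = {3,4,5}

Answer: {3,4,5}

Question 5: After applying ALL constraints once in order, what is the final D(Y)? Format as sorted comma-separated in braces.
Constraint 1 (U < Z) on D(U)={1,2,3,4,5} D(Z)={2,3,4,5,6}: no change
Constraint 2 (Y + Z = U) on D(Y)={1,2,4,5,6} D(Z)={2,3,4,5,6} D(U)={1,2,3,4,5}: Y {1,2,4,5,6}->{1,2}; Z {2,3,4,5,6}->{2,3,4}; U {1,2,3,4,5}->{3,4,5}
Constraint 3 (Z + U = Y) on D(Z)={2,3,4} D(U)={3,4,5} D(Y)={1,2}: Z {2,3,4}->{}; U {3,4,5}->{}; Y {1,2}->{}
So after all 3 constraints: D(Y) = {}

Answer: {}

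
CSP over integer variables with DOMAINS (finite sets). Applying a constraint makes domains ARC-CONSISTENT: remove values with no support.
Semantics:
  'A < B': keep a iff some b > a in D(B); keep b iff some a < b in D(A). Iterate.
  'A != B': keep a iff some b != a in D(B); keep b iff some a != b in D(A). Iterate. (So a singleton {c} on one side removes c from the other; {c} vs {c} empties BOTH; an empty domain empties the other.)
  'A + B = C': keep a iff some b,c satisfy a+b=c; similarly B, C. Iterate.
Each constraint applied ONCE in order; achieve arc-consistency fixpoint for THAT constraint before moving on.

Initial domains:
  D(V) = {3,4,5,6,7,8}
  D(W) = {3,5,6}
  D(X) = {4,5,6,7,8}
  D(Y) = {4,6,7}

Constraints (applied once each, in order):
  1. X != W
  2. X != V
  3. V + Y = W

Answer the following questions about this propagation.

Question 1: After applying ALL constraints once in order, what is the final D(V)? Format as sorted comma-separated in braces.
Constraint 1 (X != W) on D(X)={4,5,6,7,8} D(W)={3,5,6}: no change
Constraint 2 (X != V) on D(X)={4,5,6,7,8} D(V)={3,4,5,6,7,8}: no change
Constraint 3 (V + Y = W) on D(V)={3,4,5,6,7,8} D(Y)={4,6,7} D(W)={3,5,6}: V {3,4,5,6,7,8}->{}; Y {4,6,7}->{}; W {3,5,6}->{}
So after all 3 constraints: D(V) = {}

Answer: {}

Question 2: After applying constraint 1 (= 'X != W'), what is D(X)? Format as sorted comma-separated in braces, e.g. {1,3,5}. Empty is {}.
Constraint 1 (X != W) on D(X)={4,5,6,7,8} D(W)={3,5,6}: no change
So after constraint 1: D(X) = {4,5,6,7,8}

Answer: {4,5,6,7,8}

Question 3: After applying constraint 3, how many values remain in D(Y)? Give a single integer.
Constraint 1 (X != W) on D(X)={4,5,6,7,8} D(W)={3,5,6}: no change
Constraint 2 (X != V) on D(X)={4,5,6,7,8} D(V)={3,4,5,6,7,8}: no change
Constraint 3 (V + Y = W) on D(V)={3,4,5,6,7,8} D(Y)={4,6,7} D(W)={3,5,6}: V {3,4,5,6,7,8}->{}; Y {4,6,7}->{}; W {3,5,6}->{}
So after constraint 3: D(Y)={}, size = 0

Answer: 0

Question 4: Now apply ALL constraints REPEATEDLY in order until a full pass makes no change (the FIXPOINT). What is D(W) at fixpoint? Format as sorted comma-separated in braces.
pass 0 (initial): D(W)={3,5,6}
pass 1: V {3,4,5,6,7,8}->{}; W {3,5,6}->{}; Y {4,6,7}->{}
pass 2: X {4,5,6,7,8}->{}
pass 3: no change
Fixpoint after 3 passes: D(W) = {}

Answer: {}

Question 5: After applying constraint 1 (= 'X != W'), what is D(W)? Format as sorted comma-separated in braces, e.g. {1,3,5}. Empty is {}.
Constraint 1 (X != W) on D(X)={4,5,6,7,8} D(W)={3,5,6}: no change
So after constraint 1: D(W) = {3,5,6}

Answer: {3,5,6}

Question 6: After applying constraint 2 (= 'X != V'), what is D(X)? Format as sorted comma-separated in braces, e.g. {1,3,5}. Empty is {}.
Answer: {4,5,6,7,8}

Derivation:
Constraint 1 (X != W) on D(X)={4,5,6,7,8} D(W)={3,5,6}: no change
Constraint 2 (X != V) on D(X)={4,5,6,7,8} D(V)={3,4,5,6,7,8}: no change
So after constraint 2: D(X) = {4,5,6,7,8}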